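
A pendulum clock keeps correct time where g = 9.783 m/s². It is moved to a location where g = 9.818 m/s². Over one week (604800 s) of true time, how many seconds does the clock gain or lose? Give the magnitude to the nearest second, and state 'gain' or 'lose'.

The clock's period scales as T ∝ 1/√g, so T'/T = √(9.783/9.818) = 0.998216.
In 604800 s of true time the clock registers 604800/0.998216 = 605880.9 s, so it gains 1081 s.

gain 1081 s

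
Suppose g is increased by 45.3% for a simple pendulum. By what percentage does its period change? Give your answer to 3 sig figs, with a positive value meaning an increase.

-17.0%

T ∝ 1/√g, so T'/T = 1/√(1.453) = 0.8296.
Percentage change in T = (0.8296 − 1) × 100% = -17.0%.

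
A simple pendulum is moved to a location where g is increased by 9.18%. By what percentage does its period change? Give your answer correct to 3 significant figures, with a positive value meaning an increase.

-4.30%

T ∝ 1/√g, so T'/T = 1/√(1.092) = 0.9570.
Percentage change in T = (0.9570 − 1) × 100% = -4.30%.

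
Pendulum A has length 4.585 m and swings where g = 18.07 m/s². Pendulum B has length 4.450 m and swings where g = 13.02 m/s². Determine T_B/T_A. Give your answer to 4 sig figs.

T = 2π√(L/g), so T_B/T_A = √((L_B/g_B)/(L_A/g_A)) = √((4.450/13.02)/(4.585/18.07)) = 1.161.

1.161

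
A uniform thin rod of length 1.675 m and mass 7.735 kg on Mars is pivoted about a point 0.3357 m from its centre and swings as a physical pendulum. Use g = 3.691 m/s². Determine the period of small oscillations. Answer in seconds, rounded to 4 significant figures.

3.323 s

For a physical pendulum T = 2π√(I/(mgd)), with d = 0.33570 m from pivot to centre of mass.
I_cm = mL²/12 = 7.735 × 1.675²/12 = 1.8085 kg·m²; I = I_cm + md² = 1.8085 + 7.735 × 0.33570² = 2.6802 kg·m².
T = 2π√(2.6802/(7.735 × 3.691 × 0.33570)) = 3.323 s.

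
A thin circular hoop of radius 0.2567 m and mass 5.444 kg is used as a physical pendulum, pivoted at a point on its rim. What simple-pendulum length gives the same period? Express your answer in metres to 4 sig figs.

The equivalent simple-pendulum length is L_eq = I/(md), where I is about the pivot and d = 0.25670 m.
I_cm = mR² = 0.35873 kg·m², so I = I_cm + md² = 0.35873 + 0.35873 = 0.71746 kg·m².
L_eq = 0.71746/(5.444 × 0.25670) = 0.5134 m.

0.5134 m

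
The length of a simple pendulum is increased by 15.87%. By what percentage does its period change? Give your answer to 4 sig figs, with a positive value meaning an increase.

T ∝ √L, so T'/T = √(1.1587) = 1.0764.
Percentage change in T = (1.0764 − 1) × 100% = 7.643%.

7.643%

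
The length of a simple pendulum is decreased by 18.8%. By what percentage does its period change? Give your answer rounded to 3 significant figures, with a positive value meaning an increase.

-9.89%

T ∝ √L, so T'/T = √(0.8120) = 0.9011.
Percentage change in T = (0.9011 − 1) × 100% = -9.89%.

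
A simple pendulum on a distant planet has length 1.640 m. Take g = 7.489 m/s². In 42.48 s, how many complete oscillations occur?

14

T = 2π√(L/g) = 2π√(1.640/7.489) = 2.9403 s.
Number of complete oscillations = ⌊42.48/2.9403⌋ = ⌊14.448⌋ = 14.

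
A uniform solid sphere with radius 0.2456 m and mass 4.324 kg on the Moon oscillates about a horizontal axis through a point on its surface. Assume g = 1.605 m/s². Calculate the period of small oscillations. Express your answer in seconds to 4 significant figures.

I_cm = (2/5)mr² = 0.10433 kg·m². The pivot is at distance d = 0.2456 m from the centre of mass.
By the parallel-axis theorem, I = I_cm + md² = 0.10433 + 0.26082 = 0.36515 kg·m².
T = 2π√(I/(mgd)) = 2π√(0.36515/(4.324 × 1.605 × 0.2456)) = 2.908 s.

2.908 s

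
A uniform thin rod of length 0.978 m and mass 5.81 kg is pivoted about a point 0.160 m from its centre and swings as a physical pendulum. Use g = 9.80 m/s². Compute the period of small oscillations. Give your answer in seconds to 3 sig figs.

For a physical pendulum T = 2π√(I/(mgd)), with d = 0.1600 m from pivot to centre of mass.
I_cm = mL²/12 = 5.81 × 0.978²/12 = 0.4631 kg·m²; I = I_cm + md² = 0.4631 + 5.81 × 0.1600² = 0.6118 kg·m².
T = 2π√(0.6118/(5.81 × 9.80 × 0.1600)) = 1.63 s.

1.63 s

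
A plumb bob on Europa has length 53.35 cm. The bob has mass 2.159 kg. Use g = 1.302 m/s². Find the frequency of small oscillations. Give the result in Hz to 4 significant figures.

T = 2π√(L/g) = 2π√(0.5335/1.302) = 4.0220 s, so f = 1/T = 0.2486 Hz.

0.2486 Hz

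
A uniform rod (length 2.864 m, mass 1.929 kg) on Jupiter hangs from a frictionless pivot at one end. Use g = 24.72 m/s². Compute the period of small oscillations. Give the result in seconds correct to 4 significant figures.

1.746 s

For a physical pendulum T = 2π√(I/(mgd)), with d = 1.4320 m from pivot to centre of mass.
I_cm = mL²/12 = 1.929 × 2.864²/12 = 1.3186 kg·m²; I = I_cm + md² = 1.3186 + 1.929 × 1.4320² = 5.2742 kg·m².
T = 2π√(5.2742/(1.929 × 24.72 × 1.4320)) = 1.746 s.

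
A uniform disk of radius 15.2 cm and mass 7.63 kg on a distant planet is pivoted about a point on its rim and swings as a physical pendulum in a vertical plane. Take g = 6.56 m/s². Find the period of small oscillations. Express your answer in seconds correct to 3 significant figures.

I_cm = ½mr² = 0.08814 kg·m². The pivot is at distance d = 0.152 m from the centre of mass.
By the parallel-axis theorem, I = I_cm + md² = 0.08814 + 0.1763 = 0.2644 kg·m².
T = 2π√(I/(mgd)) = 2π√(0.2644/(7.63 × 6.56 × 0.152)) = 1.17 s.

1.17 s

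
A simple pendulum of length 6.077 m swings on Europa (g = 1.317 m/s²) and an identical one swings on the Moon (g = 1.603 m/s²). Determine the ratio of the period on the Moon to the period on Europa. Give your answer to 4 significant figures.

T ∝ 1/√g, so T₂/T₁ = √(g₁/g₂) = √(1.317/1.603) = 0.9064.

0.9064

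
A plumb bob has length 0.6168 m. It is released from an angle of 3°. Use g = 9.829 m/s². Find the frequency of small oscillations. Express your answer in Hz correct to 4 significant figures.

T = 2π√(L/g) = 2π√(0.6168/9.829) = 1.5740 s, so f = 1/T = 0.6353 Hz.

0.6353 Hz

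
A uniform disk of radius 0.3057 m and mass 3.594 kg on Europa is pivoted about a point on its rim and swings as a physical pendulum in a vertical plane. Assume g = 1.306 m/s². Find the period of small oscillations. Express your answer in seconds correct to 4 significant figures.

3.723 s

I_cm = ½mr² = 0.16793 kg·m². The pivot is at distance d = 0.3057 m from the centre of mass.
By the parallel-axis theorem, I = I_cm + md² = 0.16793 + 0.33587 = 0.50380 kg·m².
T = 2π√(I/(mgd)) = 2π√(0.50380/(3.594 × 1.306 × 0.3057)) = 3.723 s.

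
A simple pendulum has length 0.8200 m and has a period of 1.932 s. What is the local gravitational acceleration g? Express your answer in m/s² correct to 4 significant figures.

From T = 2π√(L/g), g = 4π²L/T² = 4π² × 0.8200/1.9320² = 8.673 m/s².

8.673 m/s²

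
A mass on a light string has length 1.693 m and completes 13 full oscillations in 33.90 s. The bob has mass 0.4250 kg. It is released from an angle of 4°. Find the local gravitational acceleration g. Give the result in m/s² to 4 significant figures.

9.829 m/s²

T = 33.90/13 = 2.6077 s.
From T = 2π√(L/g), g = 4π²L/T² = 4π² × 1.693/2.6077² = 9.829 m/s².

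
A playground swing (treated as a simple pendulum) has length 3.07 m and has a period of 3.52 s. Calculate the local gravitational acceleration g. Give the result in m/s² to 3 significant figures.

9.78 m/s²

From T = 2π√(L/g), g = 4π²L/T² = 4π² × 3.07/3.520² = 9.78 m/s².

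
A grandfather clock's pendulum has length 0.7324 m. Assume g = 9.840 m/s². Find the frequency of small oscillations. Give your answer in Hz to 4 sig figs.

T = 2π√(L/g) = 2π√(0.7324/9.840) = 1.7142 s, so f = 1/T = 0.5834 Hz.

0.5834 Hz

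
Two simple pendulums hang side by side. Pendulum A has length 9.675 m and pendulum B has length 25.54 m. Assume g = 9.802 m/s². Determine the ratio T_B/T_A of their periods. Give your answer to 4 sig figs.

1.625

T ∝ √L, so T_B/T_A = √(L_B/L_A) = √(25.54/9.675) = 1.625.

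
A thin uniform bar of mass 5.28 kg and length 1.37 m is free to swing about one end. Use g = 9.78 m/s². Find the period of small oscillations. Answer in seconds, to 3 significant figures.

1.92 s

For a physical pendulum T = 2π√(I/(mgd)), with d = 0.6850 m from pivot to centre of mass.
I_cm = mL²/12 = 5.28 × 1.37²/12 = 0.8258 kg·m²; I = I_cm + md² = 0.8258 + 5.28 × 0.6850² = 3.303 kg·m².
T = 2π√(3.303/(5.28 × 9.78 × 0.6850)) = 1.92 s.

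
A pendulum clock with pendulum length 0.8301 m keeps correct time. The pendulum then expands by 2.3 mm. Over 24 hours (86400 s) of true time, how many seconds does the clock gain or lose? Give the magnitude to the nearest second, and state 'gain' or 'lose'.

T ∝ √L, so T'/T = √(0.83240/0.8301) = 1.00138.
In 86400 s of true time the clock registers 86400/1.00138 = 86280.6 s, so it loses 119 s.

lose 119 s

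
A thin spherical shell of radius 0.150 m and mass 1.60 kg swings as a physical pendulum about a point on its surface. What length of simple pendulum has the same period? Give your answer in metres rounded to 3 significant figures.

The equivalent simple-pendulum length is L_eq = I/(md), where I is about the pivot and d = 0.1500 m.
I_cm = (2/3)mR² = 0.02400 kg·m², so I = I_cm + md² = 0.02400 + 0.03600 = 0.06000 kg·m².
L_eq = 0.06000/(1.60 × 0.1500) = 0.250 m.

0.250 m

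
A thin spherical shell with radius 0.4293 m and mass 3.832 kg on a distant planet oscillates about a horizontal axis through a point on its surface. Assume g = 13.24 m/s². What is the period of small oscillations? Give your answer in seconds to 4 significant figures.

1.461 s

I_cm = (2/3)mr² = 0.47082 kg·m². The pivot is at distance d = 0.4293 m from the centre of mass.
By the parallel-axis theorem, I = I_cm + md² = 0.47082 + 0.70623 = 1.1771 kg·m².
T = 2π√(I/(mgd)) = 2π√(1.1771/(3.832 × 13.24 × 0.4293)) = 1.461 s.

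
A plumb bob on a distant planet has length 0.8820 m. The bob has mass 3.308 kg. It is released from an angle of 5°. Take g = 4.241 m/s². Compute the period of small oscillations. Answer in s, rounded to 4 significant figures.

T = 2π√(L/g) = 2π√(0.8820/4.241) = 2π × 0.45604 = 2.865 s.

2.865 s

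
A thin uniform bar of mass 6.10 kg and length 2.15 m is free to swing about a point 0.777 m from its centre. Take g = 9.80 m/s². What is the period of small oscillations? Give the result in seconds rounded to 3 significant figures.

2.26 s

For a physical pendulum T = 2π√(I/(mgd)), with d = 0.7770 m from pivot to centre of mass.
I_cm = mL²/12 = 6.10 × 2.15²/12 = 2.350 kg·m²; I = I_cm + md² = 2.350 + 6.10 × 0.7770² = 6.033 kg·m².
T = 2π√(6.033/(6.10 × 9.80 × 0.7770)) = 2.26 s.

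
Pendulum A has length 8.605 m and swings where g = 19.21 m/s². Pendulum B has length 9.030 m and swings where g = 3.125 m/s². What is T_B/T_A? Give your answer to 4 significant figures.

T = 2π√(L/g), so T_B/T_A = √((L_B/g_B)/(L_A/g_A)) = √((9.030/3.125)/(8.605/19.21)) = 2.540.

2.540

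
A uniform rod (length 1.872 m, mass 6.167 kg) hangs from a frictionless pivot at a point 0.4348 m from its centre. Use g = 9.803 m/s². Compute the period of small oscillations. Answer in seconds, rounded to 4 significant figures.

For a physical pendulum T = 2π√(I/(mgd)), with d = 0.43480 m from pivot to centre of mass.
I_cm = mL²/12 = 6.167 × 1.872²/12 = 1.8010 kg·m²; I = I_cm + md² = 1.8010 + 6.167 × 0.43480² = 2.9668 kg·m².
T = 2π√(2.9668/(6.167 × 9.803 × 0.43480)) = 2.111 s.

2.111 s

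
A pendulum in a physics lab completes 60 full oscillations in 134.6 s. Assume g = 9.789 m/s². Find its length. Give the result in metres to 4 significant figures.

T = 134.6/60 = 2.2433 s.
From T = 2π√(L/g), L = gT²/(4π²) = 9.789 × 2.2433²/(4π²) = 1.248 m.

1.248 m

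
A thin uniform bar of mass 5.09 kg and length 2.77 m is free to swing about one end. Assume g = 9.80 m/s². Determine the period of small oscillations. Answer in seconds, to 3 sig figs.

For a physical pendulum T = 2π√(I/(mgd)), with d = 1.385 m from pivot to centre of mass.
I_cm = mL²/12 = 5.09 × 2.77²/12 = 3.255 kg·m²; I = I_cm + md² = 3.255 + 5.09 × 1.385² = 13.02 kg·m².
T = 2π√(13.02/(5.09 × 9.80 × 1.385)) = 2.73 s.

2.73 s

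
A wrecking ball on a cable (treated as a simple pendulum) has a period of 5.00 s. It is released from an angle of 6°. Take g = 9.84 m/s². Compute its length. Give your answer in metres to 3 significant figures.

From T = 2π√(L/g), L = gT²/(4π²) = 9.84 × 5.000²/(4π²) = 6.23 m.

6.23 m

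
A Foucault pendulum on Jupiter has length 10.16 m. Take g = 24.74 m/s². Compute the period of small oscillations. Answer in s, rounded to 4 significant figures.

4.026 s

T = 2π√(L/g) = 2π√(10.16/24.74) = 2π × 0.64084 = 4.026 s.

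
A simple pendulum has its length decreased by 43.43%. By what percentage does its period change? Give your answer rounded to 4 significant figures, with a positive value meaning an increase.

-24.79%

T ∝ √L, so T'/T = √(0.56570) = 0.75213.
Percentage change in T = (0.75213 − 1) × 100% = -24.79%.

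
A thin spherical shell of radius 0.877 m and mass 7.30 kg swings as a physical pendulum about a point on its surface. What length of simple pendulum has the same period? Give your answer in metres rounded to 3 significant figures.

1.46 m

The equivalent simple-pendulum length is L_eq = I/(md), where I is about the pivot and d = 0.8770 m.
I_cm = (2/3)mR² = 3.743 kg·m², so I = I_cm + md² = 3.743 + 5.615 = 9.358 kg·m².
L_eq = 9.358/(7.30 × 0.8770) = 1.46 m.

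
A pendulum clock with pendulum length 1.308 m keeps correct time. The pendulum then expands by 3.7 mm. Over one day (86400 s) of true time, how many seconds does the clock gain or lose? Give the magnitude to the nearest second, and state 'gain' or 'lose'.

T ∝ √L, so T'/T = √(1.31170/1.308) = 1.00141.
In 86400 s of true time the clock registers 86400/1.00141 = 86278.1 s, so it loses 122 s.

lose 122 s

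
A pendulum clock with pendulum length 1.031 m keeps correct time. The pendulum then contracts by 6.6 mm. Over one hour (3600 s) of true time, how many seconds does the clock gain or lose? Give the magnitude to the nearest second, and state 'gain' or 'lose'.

gain 12 s

T ∝ √L, so T'/T = √(1.02440/1.031) = 0.996794.
In 3600 s of true time the clock registers 3600/0.996794 = 3611.6 s, so it gains 12 s.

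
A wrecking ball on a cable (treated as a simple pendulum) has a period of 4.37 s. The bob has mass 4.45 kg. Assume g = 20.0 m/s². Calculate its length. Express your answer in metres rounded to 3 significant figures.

From T = 2π√(L/g), L = gT²/(4π²) = 20.0 × 4.370²/(4π²) = 9.67 m.

9.67 m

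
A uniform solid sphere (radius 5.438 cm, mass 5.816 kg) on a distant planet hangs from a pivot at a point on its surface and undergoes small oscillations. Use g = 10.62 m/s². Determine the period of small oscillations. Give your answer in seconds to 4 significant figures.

I_cm = (2/5)mr² = 0.0068796 kg·m². The pivot is at distance d = 0.05438 m from the centre of mass.
By the parallel-axis theorem, I = I_cm + md² = 0.0068796 + 0.017199 = 0.024079 kg·m².
T = 2π√(I/(mgd)) = 2π√(0.024079/(5.816 × 10.62 × 0.05438)) = 0.5320 s.

0.5320 s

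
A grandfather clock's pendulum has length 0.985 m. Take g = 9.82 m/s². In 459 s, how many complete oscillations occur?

T = 2π√(L/g) = 2π√(0.985/9.82) = 1.990 s.
Number of complete oscillations = ⌊459/1.990⌋ = ⌊230.7⌋ = 230.

230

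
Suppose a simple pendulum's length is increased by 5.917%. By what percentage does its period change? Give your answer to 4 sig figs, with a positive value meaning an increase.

T ∝ √L, so T'/T = √(1.0592) = 1.0292.
Percentage change in T = (1.0292 − 1) × 100% = 2.916%.

2.916%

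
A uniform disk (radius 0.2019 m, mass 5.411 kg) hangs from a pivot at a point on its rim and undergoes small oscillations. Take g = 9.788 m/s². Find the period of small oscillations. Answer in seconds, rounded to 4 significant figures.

I_cm = ½mr² = 0.11029 kg·m². The pivot is at distance d = 0.2019 m from the centre of mass.
By the parallel-axis theorem, I = I_cm + md² = 0.11029 + 0.22057 = 0.33086 kg·m².
T = 2π√(I/(mgd)) = 2π√(0.33086/(5.411 × 9.788 × 0.2019)) = 1.105 s.

1.105 s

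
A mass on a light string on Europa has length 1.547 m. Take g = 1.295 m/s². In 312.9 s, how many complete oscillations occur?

45

T = 2π√(L/g) = 2π√(1.547/1.295) = 6.8674 s.
Number of complete oscillations = ⌊312.9/6.8674⌋ = ⌊45.563⌋ = 45.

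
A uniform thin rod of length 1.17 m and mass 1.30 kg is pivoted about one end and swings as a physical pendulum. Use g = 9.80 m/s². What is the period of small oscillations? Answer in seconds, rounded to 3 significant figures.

For a physical pendulum T = 2π√(I/(mgd)), with d = 0.5850 m from pivot to centre of mass.
I_cm = mL²/12 = 1.30 × 1.17²/12 = 0.1483 kg·m²; I = I_cm + md² = 0.1483 + 1.30 × 0.5850² = 0.5932 kg·m².
T = 2π√(0.5932/(1.30 × 9.80 × 0.5850)) = 1.77 s.

1.77 s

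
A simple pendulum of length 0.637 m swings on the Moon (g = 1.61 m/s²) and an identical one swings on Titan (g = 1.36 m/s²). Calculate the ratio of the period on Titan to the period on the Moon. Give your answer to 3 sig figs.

T ∝ 1/√g, so T₂/T₁ = √(g₁/g₂) = √(1.61/1.36) = 1.09.

1.09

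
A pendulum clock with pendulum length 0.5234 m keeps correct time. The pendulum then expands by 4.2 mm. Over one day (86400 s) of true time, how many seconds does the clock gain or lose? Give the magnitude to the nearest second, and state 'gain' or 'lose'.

T ∝ √L, so T'/T = √(0.52760/0.5234) = 1.00400.
In 86400 s of true time the clock registers 86400/1.00400 = 86055.4 s, so it loses 345 s.

lose 345 s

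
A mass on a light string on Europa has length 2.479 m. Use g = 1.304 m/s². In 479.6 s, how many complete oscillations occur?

T = 2π√(L/g) = 2π√(2.479/1.304) = 8.6632 s.
Number of complete oscillations = ⌊479.6/8.6632⌋ = ⌊55.360⌋ = 55.

55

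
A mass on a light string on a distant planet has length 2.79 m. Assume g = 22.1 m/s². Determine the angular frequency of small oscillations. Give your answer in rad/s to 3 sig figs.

2.81 rad/s

ω = √(g/L) = √(22.1/2.79) = 2.81 rad/s.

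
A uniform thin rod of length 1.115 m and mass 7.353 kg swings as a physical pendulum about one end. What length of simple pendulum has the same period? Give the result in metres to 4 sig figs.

The equivalent simple-pendulum length is L_eq = I/(md), where I is about the pivot and d = 0.55750 m.
I_cm = (1/12)mL² = 0.76179 kg·m², so I = I_cm + md² = 0.76179 + 2.2854 = 3.0471 kg·m².
L_eq = 3.0471/(7.353 × 0.55750) = 0.7433 m.

0.7433 m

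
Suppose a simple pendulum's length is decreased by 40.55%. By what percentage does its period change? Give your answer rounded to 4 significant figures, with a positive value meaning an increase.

T ∝ √L, so T'/T = √(0.59450) = 0.77104.
Percentage change in T = (0.77104 − 1) × 100% = -22.90%.

-22.90%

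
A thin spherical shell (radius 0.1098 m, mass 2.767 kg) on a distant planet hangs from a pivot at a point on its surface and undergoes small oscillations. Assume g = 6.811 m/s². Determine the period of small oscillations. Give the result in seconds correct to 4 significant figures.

1.030 s

I_cm = (2/3)mr² = 0.022239 kg·m². The pivot is at distance d = 0.1098 m from the centre of mass.
By the parallel-axis theorem, I = I_cm + md² = 0.022239 + 0.033359 = 0.055598 kg·m².
T = 2π√(I/(mgd)) = 2π√(0.055598/(2.767 × 6.811 × 0.1098)) = 1.030 s.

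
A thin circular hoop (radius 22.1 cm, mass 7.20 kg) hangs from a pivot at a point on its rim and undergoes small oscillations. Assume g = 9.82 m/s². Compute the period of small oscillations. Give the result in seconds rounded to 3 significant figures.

I_cm = mr² = 0.3517 kg·m². The pivot is at distance d = 0.221 m from the centre of mass.
By the parallel-axis theorem, I = I_cm + md² = 0.3517 + 0.3517 = 0.7033 kg·m².
T = 2π√(I/(mgd)) = 2π√(0.7033/(7.20 × 9.82 × 0.221)) = 1.33 s.

1.33 s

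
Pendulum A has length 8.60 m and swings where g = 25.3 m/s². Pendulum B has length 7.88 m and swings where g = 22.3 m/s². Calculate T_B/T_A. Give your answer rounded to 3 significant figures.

T = 2π√(L/g), so T_B/T_A = √((L_B/g_B)/(L_A/g_A)) = √((7.88/22.3)/(8.60/25.3)) = 1.02.

1.02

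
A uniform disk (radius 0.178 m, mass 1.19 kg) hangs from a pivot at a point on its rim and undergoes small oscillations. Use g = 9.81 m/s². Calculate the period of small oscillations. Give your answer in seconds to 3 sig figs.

1.04 s

I_cm = ½mr² = 0.01885 kg·m². The pivot is at distance d = 0.178 m from the centre of mass.
By the parallel-axis theorem, I = I_cm + md² = 0.01885 + 0.03770 = 0.05656 kg·m².
T = 2π√(I/(mgd)) = 2π√(0.05656/(1.19 × 9.81 × 0.178)) = 1.04 s.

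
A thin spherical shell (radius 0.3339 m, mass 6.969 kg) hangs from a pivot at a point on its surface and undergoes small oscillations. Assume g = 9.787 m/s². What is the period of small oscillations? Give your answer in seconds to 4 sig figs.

1.498 s

I_cm = (2/3)mr² = 0.51798 kg·m². The pivot is at distance d = 0.3339 m from the centre of mass.
By the parallel-axis theorem, I = I_cm + md² = 0.51798 + 0.77697 = 1.2949 kg·m².
T = 2π√(I/(mgd)) = 2π√(1.2949/(6.969 × 9.787 × 0.3339)) = 1.498 s.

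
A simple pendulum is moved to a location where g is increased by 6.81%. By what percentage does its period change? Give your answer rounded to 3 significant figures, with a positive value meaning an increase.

T ∝ 1/√g, so T'/T = 1/√(1.068) = 0.9676.
Percentage change in T = (0.9676 − 1) × 100% = -3.24%.

-3.24%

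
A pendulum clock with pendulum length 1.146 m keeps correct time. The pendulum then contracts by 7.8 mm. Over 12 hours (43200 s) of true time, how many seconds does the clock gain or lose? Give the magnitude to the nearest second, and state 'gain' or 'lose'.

T ∝ √L, so T'/T = √(1.13820/1.146) = 0.996591.
In 43200 s of true time the clock registers 43200/0.996591 = 43347.8 s, so it gains 148 s.

gain 148 s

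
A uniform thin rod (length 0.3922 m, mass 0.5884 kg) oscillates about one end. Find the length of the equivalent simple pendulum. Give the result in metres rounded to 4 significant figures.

0.2615 m

The equivalent simple-pendulum length is L_eq = I/(md), where I is about the pivot and d = 0.19610 m.
I_cm = (1/12)mL² = 0.0075423 kg·m², so I = I_cm + md² = 0.0075423 + 0.022627 = 0.030169 kg·m².
L_eq = 0.030169/(0.5884 × 0.19610) = 0.2615 m.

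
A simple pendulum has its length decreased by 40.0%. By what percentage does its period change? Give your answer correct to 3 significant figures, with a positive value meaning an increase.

-22.5%

T ∝ √L, so T'/T = √(0.6000) = 0.7746.
Percentage change in T = (0.7746 − 1) × 100% = -22.5%.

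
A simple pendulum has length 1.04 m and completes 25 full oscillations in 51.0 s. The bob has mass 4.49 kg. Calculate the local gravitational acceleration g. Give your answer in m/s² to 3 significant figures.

T = 51.0/25 = 2.040 s.
From T = 2π√(L/g), g = 4π²L/T² = 4π² × 1.04/2.040² = 9.87 m/s².

9.87 m/s²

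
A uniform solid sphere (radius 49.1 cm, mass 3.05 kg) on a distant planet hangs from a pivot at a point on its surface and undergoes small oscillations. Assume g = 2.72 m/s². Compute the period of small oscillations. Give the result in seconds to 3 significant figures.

3.16 s

I_cm = (2/5)mr² = 0.2941 kg·m². The pivot is at distance d = 0.491 m from the centre of mass.
By the parallel-axis theorem, I = I_cm + md² = 0.2941 + 0.7353 = 1.029 kg·m².
T = 2π√(I/(mgd)) = 2π√(1.029/(3.05 × 2.72 × 0.491)) = 3.16 s.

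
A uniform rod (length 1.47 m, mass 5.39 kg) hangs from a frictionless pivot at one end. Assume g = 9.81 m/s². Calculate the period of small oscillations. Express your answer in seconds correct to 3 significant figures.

For a physical pendulum T = 2π√(I/(mgd)), with d = 0.7350 m from pivot to centre of mass.
I_cm = mL²/12 = 5.39 × 1.47²/12 = 0.9706 kg·m²; I = I_cm + md² = 0.9706 + 5.39 × 0.7350² = 3.882 kg·m².
T = 2π√(3.882/(5.39 × 9.81 × 0.7350)) = 1.99 s.

1.99 s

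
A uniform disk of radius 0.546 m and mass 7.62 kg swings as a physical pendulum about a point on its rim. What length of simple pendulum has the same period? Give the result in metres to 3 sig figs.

The equivalent simple-pendulum length is L_eq = I/(md), where I is about the pivot and d = 0.5460 m.
I_cm = ½mR² = 1.136 kg·m², so I = I_cm + md² = 1.136 + 2.272 = 3.407 kg·m².
L_eq = 3.407/(7.62 × 0.5460) = 0.819 m.

0.819 m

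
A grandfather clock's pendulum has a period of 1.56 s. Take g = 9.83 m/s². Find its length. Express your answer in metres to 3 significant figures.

0.606 m

From T = 2π√(L/g), L = gT²/(4π²) = 9.83 × 1.560²/(4π²) = 0.606 m.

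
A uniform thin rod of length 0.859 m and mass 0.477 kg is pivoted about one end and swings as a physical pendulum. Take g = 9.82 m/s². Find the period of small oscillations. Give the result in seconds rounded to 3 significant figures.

1.52 s

For a physical pendulum T = 2π√(I/(mgd)), with d = 0.4295 m from pivot to centre of mass.
I_cm = mL²/12 = 0.477 × 0.859²/12 = 0.02933 kg·m²; I = I_cm + md² = 0.02933 + 0.477 × 0.4295² = 0.1173 kg·m².
T = 2π√(0.1173/(0.477 × 9.82 × 0.4295)) = 1.52 s.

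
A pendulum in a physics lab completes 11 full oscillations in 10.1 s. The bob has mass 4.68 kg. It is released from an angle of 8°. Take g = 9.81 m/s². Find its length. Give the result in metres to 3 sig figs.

0.209 m

T = 10.1/11 = 0.9182 s.
From T = 2π√(L/g), L = gT²/(4π²) = 9.81 × 0.9182²/(4π²) = 0.209 m.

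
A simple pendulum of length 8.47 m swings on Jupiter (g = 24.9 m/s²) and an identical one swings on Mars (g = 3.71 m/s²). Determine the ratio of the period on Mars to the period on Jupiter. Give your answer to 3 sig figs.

2.59

T ∝ 1/√g, so T₂/T₁ = √(g₁/g₂) = √(24.9/3.71) = 2.59.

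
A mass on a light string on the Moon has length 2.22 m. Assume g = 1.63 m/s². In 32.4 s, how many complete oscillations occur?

T = 2π√(L/g) = 2π√(2.22/1.63) = 7.333 s.
Number of complete oscillations = ⌊32.4/7.333⌋ = ⌊4.419⌋ = 4.

4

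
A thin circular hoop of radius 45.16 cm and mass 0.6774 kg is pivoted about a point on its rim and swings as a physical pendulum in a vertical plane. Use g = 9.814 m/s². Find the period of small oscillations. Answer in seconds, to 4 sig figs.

I_cm = mr² = 0.13815 kg·m². The pivot is at distance d = 0.4516 m from the centre of mass.
By the parallel-axis theorem, I = I_cm + md² = 0.13815 + 0.13815 = 0.27630 kg·m².
T = 2π√(I/(mgd)) = 2π√(0.27630/(0.6774 × 9.814 × 0.4516)) = 1.906 s.

1.906 s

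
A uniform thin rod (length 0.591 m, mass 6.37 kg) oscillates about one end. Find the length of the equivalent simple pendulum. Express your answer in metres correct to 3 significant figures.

The equivalent simple-pendulum length is L_eq = I/(md), where I is about the pivot and d = 0.2955 m.
I_cm = (1/12)mL² = 0.1854 kg·m², so I = I_cm + md² = 0.1854 + 0.5562 = 0.7416 kg·m².
L_eq = 0.7416/(6.37 × 0.2955) = 0.394 m.

0.394 m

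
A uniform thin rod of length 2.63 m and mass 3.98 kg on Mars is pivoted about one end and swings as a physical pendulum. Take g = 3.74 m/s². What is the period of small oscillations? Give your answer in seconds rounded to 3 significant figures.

For a physical pendulum T = 2π√(I/(mgd)), with d = 1.315 m from pivot to centre of mass.
I_cm = mL²/12 = 3.98 × 2.63²/12 = 2.294 kg·m²; I = I_cm + md² = 2.294 + 3.98 × 1.315² = 9.176 kg·m².
T = 2π√(9.176/(3.98 × 3.74 × 1.315)) = 4.30 s.

4.30 s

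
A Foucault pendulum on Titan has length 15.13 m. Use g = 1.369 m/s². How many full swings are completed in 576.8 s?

T = 2π√(L/g) = 2π√(15.13/1.369) = 20.888 s.
Number of complete oscillations = ⌊576.8/20.888⌋ = ⌊27.614⌋ = 27.

27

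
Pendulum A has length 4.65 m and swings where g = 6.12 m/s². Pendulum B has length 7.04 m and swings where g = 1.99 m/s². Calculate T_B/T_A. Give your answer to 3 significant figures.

T = 2π√(L/g), so T_B/T_A = √((L_B/g_B)/(L_A/g_A)) = √((7.04/1.99)/(4.65/6.12)) = 2.16.

2.16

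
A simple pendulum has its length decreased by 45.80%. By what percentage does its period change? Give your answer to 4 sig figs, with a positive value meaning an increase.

-26.38%

T ∝ √L, so T'/T = √(0.54200) = 0.73621.
Percentage change in T = (0.73621 − 1) × 100% = -26.38%.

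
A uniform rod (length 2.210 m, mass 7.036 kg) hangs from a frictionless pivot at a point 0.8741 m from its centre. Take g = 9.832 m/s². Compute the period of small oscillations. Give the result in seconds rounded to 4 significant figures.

For a physical pendulum T = 2π√(I/(mgd)), with d = 0.87410 m from pivot to centre of mass.
I_cm = mL²/12 = 7.036 × 2.210²/12 = 2.8637 kg·m²; I = I_cm + md² = 2.8637 + 7.036 × 0.87410² = 8.2396 kg·m².
T = 2π√(8.2396/(7.036 × 9.832 × 0.87410)) = 2.319 s.

2.319 s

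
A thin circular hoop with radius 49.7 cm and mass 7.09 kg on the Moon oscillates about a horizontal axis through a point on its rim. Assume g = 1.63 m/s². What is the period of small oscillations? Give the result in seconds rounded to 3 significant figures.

I_cm = mr² = 1.751 kg·m². The pivot is at distance d = 0.497 m from the centre of mass.
By the parallel-axis theorem, I = I_cm + md² = 1.751 + 1.751 = 3.503 kg·m².
T = 2π√(I/(mgd)) = 2π√(3.503/(7.09 × 1.63 × 0.497)) = 4.91 s.

4.91 s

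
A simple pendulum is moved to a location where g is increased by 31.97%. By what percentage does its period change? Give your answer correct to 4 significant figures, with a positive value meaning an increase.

-12.95%

T ∝ 1/√g, so T'/T = 1/√(1.3197) = 0.87049.
Percentage change in T = (0.87049 − 1) × 100% = -12.95%.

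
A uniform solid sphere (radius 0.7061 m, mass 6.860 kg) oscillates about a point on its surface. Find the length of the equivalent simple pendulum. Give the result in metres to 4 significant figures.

0.9885 m

The equivalent simple-pendulum length is L_eq = I/(md), where I is about the pivot and d = 0.70610 m.
I_cm = (2/5)mR² = 1.3681 kg·m², so I = I_cm + md² = 1.3681 + 3.4202 = 4.7883 kg·m².
L_eq = 4.7883/(6.860 × 0.70610) = 0.9885 m.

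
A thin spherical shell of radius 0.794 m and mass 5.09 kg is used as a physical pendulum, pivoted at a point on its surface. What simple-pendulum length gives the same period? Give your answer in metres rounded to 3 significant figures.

1.32 m

The equivalent simple-pendulum length is L_eq = I/(md), where I is about the pivot and d = 0.7940 m.
I_cm = (2/3)mR² = 2.139 kg·m², so I = I_cm + md² = 2.139 + 3.209 = 5.348 kg·m².
L_eq = 5.348/(5.09 × 0.7940) = 1.32 m.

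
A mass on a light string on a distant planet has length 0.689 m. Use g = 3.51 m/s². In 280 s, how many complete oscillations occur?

100

T = 2π√(L/g) = 2π√(0.689/3.51) = 2.784 s.
Number of complete oscillations = ⌊280/2.784⌋ = ⌊100.6⌋ = 100.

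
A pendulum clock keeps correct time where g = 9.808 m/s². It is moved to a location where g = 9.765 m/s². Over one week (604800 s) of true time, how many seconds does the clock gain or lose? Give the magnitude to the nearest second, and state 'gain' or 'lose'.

lose 1327 s

The clock's period scales as T ∝ 1/√g, so T'/T = √(9.808/9.765) = 1.00220.
In 604800 s of true time the clock registers 604800/1.00220 = 603472.8 s, so it loses 1327 s.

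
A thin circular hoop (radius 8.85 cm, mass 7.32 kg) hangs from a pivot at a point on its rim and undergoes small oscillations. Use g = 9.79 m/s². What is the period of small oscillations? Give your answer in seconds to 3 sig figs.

0.845 s

I_cm = mr² = 0.05733 kg·m². The pivot is at distance d = 0.0885 m from the centre of mass.
By the parallel-axis theorem, I = I_cm + md² = 0.05733 + 0.05733 = 0.1147 kg·m².
T = 2π√(I/(mgd)) = 2π√(0.1147/(7.32 × 9.79 × 0.0885)) = 0.845 s.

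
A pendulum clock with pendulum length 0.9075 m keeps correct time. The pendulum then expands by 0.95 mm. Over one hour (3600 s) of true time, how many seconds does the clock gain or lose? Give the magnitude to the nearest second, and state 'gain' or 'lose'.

T ∝ √L, so T'/T = √(0.90845/0.9075) = 1.00052.
In 3600 s of true time the clock registers 3600/1.00052 = 3598.1 s, so it loses 2 s.

lose 2 s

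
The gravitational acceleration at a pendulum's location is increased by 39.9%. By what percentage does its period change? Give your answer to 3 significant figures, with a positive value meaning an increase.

-15.5%

T ∝ 1/√g, so T'/T = 1/√(1.399) = 0.8455.
Percentage change in T = (0.8455 − 1) × 100% = -15.5%.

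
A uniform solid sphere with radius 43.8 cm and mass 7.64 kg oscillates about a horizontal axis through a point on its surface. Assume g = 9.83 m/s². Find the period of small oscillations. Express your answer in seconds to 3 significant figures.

I_cm = (2/5)mr² = 0.5863 kg·m². The pivot is at distance d = 0.438 m from the centre of mass.
By the parallel-axis theorem, I = I_cm + md² = 0.5863 + 1.466 = 2.052 kg·m².
T = 2π√(I/(mgd)) = 2π√(2.052/(7.64 × 9.83 × 0.438)) = 1.57 s.

1.57 s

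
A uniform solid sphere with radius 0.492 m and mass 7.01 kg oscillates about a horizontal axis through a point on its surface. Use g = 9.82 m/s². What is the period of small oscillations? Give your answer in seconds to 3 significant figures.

I_cm = (2/5)mr² = 0.6787 kg·m². The pivot is at distance d = 0.492 m from the centre of mass.
By the parallel-axis theorem, I = I_cm + md² = 0.6787 + 1.697 = 2.376 kg·m².
T = 2π√(I/(mgd)) = 2π√(2.376/(7.01 × 9.82 × 0.492)) = 1.66 s.

1.66 s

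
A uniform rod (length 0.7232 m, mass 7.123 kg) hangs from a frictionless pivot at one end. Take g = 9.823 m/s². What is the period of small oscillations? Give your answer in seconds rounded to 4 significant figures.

For a physical pendulum T = 2π√(I/(mgd)), with d = 0.36160 m from pivot to centre of mass.
I_cm = mL²/12 = 7.123 × 0.7232²/12 = 0.31045 kg·m²; I = I_cm + md² = 0.31045 + 7.123 × 0.36160² = 1.2418 kg·m².
T = 2π√(1.2418/(7.123 × 9.823 × 0.36160)) = 1.392 s.

1.392 s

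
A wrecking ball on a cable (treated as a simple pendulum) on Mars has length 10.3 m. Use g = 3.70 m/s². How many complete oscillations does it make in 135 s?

T = 2π√(L/g) = 2π√(10.3/3.70) = 10.48 s.
Number of complete oscillations = ⌊135/10.48⌋ = ⌊12.88⌋ = 12.

12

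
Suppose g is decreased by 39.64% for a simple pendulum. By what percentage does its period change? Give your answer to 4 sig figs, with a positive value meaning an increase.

28.71%

T ∝ 1/√g, so T'/T = 1/√(0.60360) = 1.2871.
Percentage change in T = (1.2871 − 1) × 100% = 28.71%.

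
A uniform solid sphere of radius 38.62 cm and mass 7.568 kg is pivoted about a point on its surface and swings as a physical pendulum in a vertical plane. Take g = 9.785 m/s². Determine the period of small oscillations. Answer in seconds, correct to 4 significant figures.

1.477 s

I_cm = (2/5)mr² = 0.45151 kg·m². The pivot is at distance d = 0.3862 m from the centre of mass.
By the parallel-axis theorem, I = I_cm + md² = 0.45151 + 1.1288 = 1.5803 kg·m².
T = 2π√(I/(mgd)) = 2π√(1.5803/(7.568 × 9.785 × 0.3862)) = 1.477 s.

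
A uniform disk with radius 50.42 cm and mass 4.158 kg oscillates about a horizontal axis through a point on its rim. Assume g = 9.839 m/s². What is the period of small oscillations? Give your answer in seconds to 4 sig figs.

1.742 s

I_cm = ½mr² = 0.52852 kg·m². The pivot is at distance d = 0.5042 m from the centre of mass.
By the parallel-axis theorem, I = I_cm + md² = 0.52852 + 1.0570 = 1.5856 kg·m².
T = 2π√(I/(mgd)) = 2π√(1.5856/(4.158 × 9.839 × 0.5042)) = 1.742 s.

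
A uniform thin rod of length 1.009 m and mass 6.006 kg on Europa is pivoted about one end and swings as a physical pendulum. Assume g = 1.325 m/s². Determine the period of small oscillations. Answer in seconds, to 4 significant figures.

For a physical pendulum T = 2π√(I/(mgd)), with d = 0.50450 m from pivot to centre of mass.
I_cm = mL²/12 = 6.006 × 1.009²/12 = 0.50955 kg·m²; I = I_cm + md² = 0.50955 + 6.006 × 0.50450² = 2.0382 kg·m².
T = 2π√(2.0382/(6.006 × 1.325 × 0.50450)) = 4.477 s.

4.477 s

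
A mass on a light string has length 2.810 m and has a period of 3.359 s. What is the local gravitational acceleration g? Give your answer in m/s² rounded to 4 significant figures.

9.832 m/s²

From T = 2π√(L/g), g = 4π²L/T² = 4π² × 2.810/3.3590² = 9.832 m/s².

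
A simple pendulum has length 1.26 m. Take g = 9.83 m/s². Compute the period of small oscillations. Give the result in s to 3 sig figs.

2.25 s

T = 2π√(L/g) = 2π√(1.26/9.83) = 2π × 0.3580 = 2.25 s.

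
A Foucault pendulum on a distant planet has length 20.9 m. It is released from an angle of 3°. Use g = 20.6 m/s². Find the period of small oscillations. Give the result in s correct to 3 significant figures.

T = 2π√(L/g) = 2π√(20.9/20.6) = 2π × 1.007 = 6.33 s.

6.33 s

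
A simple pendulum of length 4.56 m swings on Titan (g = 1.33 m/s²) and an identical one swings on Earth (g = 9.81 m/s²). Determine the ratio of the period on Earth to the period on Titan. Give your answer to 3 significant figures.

0.368

T ∝ 1/√g, so T₂/T₁ = √(g₁/g₂) = √(1.33/9.81) = 0.368.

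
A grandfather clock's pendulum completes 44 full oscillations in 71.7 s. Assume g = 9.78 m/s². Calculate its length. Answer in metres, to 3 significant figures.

T = 71.7/44 = 1.630 s.
From T = 2π√(L/g), L = gT²/(4π²) = 9.78 × 1.630²/(4π²) = 0.658 m.

0.658 m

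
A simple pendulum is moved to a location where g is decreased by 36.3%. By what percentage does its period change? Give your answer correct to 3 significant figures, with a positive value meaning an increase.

T ∝ 1/√g, so T'/T = 1/√(0.6370) = 1.253.
Percentage change in T = (1.253 − 1) × 100% = 25.3%.

25.3%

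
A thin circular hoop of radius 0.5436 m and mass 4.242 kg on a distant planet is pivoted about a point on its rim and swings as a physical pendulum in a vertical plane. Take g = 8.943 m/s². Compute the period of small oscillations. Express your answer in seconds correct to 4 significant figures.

I_cm = mr² = 1.2535 kg·m². The pivot is at distance d = 0.5436 m from the centre of mass.
By the parallel-axis theorem, I = I_cm + md² = 1.2535 + 1.2535 = 2.5070 kg·m².
T = 2π√(I/(mgd)) = 2π√(2.5070/(4.242 × 8.943 × 0.5436)) = 2.191 s.

2.191 s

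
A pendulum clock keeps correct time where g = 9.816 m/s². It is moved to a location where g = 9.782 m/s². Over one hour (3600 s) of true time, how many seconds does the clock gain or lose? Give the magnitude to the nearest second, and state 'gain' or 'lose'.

The clock's period scales as T ∝ 1/√g, so T'/T = √(9.816/9.782) = 1.00174.
In 3600 s of true time the clock registers 3600/1.00174 = 3593.8 s, so it loses 6 s.

lose 6 s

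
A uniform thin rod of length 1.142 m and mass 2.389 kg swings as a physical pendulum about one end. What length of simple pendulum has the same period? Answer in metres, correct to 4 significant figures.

0.7613 m

The equivalent simple-pendulum length is L_eq = I/(md), where I is about the pivot and d = 0.57100 m.
I_cm = (1/12)mL² = 0.25964 kg·m², so I = I_cm + md² = 0.25964 + 0.77891 = 1.0385 kg·m².
L_eq = 1.0385/(2.389 × 0.57100) = 0.7613 m.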